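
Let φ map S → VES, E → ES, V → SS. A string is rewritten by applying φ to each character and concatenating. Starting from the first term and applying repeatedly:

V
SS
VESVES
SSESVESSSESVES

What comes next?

Rewriting the 14 symbols of SSESVESSSESVES one by one yields VES VES ES VES SS ES VES VES VES ES VES SS ES VES; concatenated:

VESVESESVESSSESVESVESVESESVESSSESVES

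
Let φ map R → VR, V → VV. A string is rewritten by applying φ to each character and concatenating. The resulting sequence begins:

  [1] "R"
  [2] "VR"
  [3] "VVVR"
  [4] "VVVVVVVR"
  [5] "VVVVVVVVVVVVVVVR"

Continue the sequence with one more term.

φ(VVVVVVVVVVVVVVVR) expands symbol-by-symbol to VV VV VV VV VV VV VV VV VV VV VV VV VV VV VV VR; joining the 16 pieces gives the next term.

VVVVVVVVVVVVVVVVVVVVVVVVVVVVVVVR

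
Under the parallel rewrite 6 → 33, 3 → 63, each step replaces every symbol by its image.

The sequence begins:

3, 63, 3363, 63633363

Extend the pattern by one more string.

Rewriting each symbol of 63633363: 6→33, 3→63, 6→33, 3→63, 3→63, 3→63, 6→33, 3→63, which concatenates to 33 63 33 63 63 63 33 63.

3363336363633363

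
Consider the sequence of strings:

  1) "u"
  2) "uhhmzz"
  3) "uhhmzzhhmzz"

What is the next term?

uhhmzzhhmzzhhmzz

Each term is the previous one with hhmzz appended.
One more step from uhhmzzhhmzz gives the answer.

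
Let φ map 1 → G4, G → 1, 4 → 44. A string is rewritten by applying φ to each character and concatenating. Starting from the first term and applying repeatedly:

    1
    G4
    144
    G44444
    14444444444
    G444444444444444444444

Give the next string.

1444444444444444444444444444444444444444444

Replace each of the 22 characters of G444444444444444444444 in place — 1 44 44 44 44 44 44 44 44 44 44 44 44 44 44 44 44 44 44 44 44 44 — and concatenate.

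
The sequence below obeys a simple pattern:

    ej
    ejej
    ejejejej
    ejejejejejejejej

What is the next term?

ejejejejejejejejejejejejejejejej

Each string is two copies of the previous one concatenated.
One more doubling of ejejejejejejejej gives the answer.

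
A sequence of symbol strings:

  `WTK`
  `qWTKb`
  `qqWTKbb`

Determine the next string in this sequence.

qqqWTKbbb

Each term wraps the previous one in q on the left and b on the right.
One more step from qqWTKbb gives the answer.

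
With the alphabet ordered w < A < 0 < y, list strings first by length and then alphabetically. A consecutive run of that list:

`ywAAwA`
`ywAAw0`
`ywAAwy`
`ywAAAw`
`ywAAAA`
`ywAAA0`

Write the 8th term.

Stepping forward 2 times from ywAAA0: ywAAA0 → ywAAAy, then the target.

ywAA0w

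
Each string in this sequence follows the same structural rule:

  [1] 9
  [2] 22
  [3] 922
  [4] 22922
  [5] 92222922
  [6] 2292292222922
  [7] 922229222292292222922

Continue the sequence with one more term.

2292292222922922229222292292222922

This is a Fibonacci-style word recurrence s(k) = s(k−2)·s(k−1): e.g. 9·22 = 922.
Continuing: 2292292222922 · 922229222292292222922 gives term 8.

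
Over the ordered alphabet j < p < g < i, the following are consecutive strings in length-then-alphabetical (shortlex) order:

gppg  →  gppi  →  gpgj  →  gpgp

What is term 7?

Advancing 3 positions from gpgp through gpgp → gpgg → gpgi reaches term 7.

gpij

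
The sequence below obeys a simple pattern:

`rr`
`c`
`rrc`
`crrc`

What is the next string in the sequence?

rrccrrc

From term 3 onward, concatenate the second-to-last term with the last: rr·c = rrc, c·rrc = crrc, …
Continuing: rrc · crrc gives term 5.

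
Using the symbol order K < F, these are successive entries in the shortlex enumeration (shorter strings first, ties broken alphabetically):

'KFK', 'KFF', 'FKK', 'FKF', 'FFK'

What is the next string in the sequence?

FFF

Find the rightmost character of FFK below F, bump it to the next letter, and reset everything to its right to K.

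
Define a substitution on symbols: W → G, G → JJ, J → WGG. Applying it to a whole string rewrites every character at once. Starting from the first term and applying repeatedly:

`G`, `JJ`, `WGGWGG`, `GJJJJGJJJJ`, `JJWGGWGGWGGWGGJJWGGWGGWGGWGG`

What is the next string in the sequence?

Replace each of the 28 characters of JJWGGWGGWGGWGGJJWGGWGGWGGWGG in place — WGG WGG G JJ JJ G JJ JJ G JJ JJ G JJ JJ WGG WGG G JJ JJ G JJ JJ G JJ JJ G JJ JJ — and concatenate.

WGGWGGGJJJJGJJJJGJJJJGJJJJWGGWGGGJJJJGJJJJGJJJJGJJJJ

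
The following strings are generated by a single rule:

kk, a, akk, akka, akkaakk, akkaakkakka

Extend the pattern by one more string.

From term 3 onward, concatenate the last term with the second-to-last: a·kk = akk, akk·a = akka, …
Continuing: akkaakkakka · akkaakk gives term 7.

akkaakkakkaakkaakk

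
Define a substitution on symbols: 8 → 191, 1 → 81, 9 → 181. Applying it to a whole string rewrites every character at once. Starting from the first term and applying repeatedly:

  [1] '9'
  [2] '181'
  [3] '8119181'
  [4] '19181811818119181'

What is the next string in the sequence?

Applying the rule to each of the 17 symbols of 19181811818119181 gives the pieces 81 181 81 191 81 191 81 81 191 81 191 81 81 181 81 191 81, which concatenate to the answer.

81181811918119181811918119181811818119181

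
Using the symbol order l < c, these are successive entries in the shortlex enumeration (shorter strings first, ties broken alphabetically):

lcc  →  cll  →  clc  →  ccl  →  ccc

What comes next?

llll

After ccc the length-3 strings are exhausted; the first length-4 string is 4 copies of l.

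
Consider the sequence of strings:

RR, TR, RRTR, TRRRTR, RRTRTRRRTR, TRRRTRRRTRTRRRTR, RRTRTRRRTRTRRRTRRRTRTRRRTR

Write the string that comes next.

From term 3 onward, concatenate the second-to-last term with the last: RR·TR = RRTR, TR·RRTR = TRRRTR, …
The next term joins TRRRTRRRTRTRRRTR and RRTRTRRRTRTRRRTRRRTRTRRRTR.

TRRRTRRRTRTRRRTRRRTRTRRRTRTRRRTRRRTRTRRRTR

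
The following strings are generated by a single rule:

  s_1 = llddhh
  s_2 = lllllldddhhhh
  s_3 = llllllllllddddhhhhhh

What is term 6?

lllllllllllllllllllllldddddddhhhhhhhhhhhh

Term n consists of 4n-2 l's, followed by n+1 d's, followed by 2n h's (n = 1, 2, …).
At n = 6 the blocks have lengths 22, 7, 12.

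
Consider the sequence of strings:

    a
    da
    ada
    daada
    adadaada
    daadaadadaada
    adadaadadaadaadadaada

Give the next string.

Each term (from the third on) is the two preceding terms concatenated in order: term 3 = a·da = ada.
So term 8 is daadaadadaada·adadaadadaadaadadaada.

daadaadadaadaadadaadadaadaadadaada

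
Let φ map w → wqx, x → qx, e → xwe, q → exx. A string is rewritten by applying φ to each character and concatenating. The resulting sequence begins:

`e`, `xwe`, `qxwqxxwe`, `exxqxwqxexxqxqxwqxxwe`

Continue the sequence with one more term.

Applying the rule to each of the 21 symbols of exxqxwqxexxqxqxwqxxwe gives the pieces xwe qx qx exx qx wqx exx qx xwe qx qx exx qx exx qx wqx exx qx qx wqx xwe, which concatenate to the answer.

xweqxqxexxqxwqxexxqxxweqxqxexxqxexxqxwqxexxqxqxwqxxwe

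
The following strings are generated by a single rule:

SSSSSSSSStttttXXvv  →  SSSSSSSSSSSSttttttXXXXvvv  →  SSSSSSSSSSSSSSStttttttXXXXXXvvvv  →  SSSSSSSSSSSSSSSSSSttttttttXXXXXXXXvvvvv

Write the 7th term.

Term n consists of 3n+3 S's, followed by n+3 t's, followed by 2n-2 X's, followed by n v's, where the shown terms are n = 2, 3, 4, 5.
For term 7, n = 8, so the run lengths are 27, 11, 14, 8.

SSSSSSSSSSSSSSSSSSSSSSSSSSStttttttttttXXXXXXXXXXXXXXvvvvvvvv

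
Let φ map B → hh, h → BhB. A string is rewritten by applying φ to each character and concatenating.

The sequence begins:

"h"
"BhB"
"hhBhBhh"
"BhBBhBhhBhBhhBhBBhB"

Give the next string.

Rewriting the 19 symbols of BhBBhBhhBhBhhBhBBhB one by one yields hh BhB hh hh BhB hh BhB BhB hh BhB hh BhB BhB hh BhB hh hh BhB hh; concatenated:

hhBhBhhhhBhBhhBhBBhBhhBhBhhBhBBhBhhBhBhhhhBhBhh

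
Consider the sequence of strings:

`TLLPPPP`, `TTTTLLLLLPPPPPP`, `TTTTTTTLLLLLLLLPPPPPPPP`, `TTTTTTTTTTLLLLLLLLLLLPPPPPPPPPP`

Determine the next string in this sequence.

TTTTTTTTTTTTTLLLLLLLLLLLLLLPPPPPPPPPPPP

Term n consists of 3n-2 T's, followed by 3n-1 L's, followed by 2n+2 P's (n = 1, 2, …).
Setting n = 5 gives 13, 14, 12 characters in each block.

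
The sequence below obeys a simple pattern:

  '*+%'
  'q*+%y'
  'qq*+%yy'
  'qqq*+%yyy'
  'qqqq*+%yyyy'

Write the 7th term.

s(k+1) = q·s(k)·y, so each term gains q as a prefix and y as a suffix.
From qqqq*+%yyyy, 2 further steps: qqqq*+%yyyy → qqqqq*+%yyyyy → (answer).

qqqqqq*+%yyyyyy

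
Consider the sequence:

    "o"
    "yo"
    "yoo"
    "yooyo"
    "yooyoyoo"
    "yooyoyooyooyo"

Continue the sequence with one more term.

yooyoyooyooyoyooyoyoo

From term 3 onward, concatenate the last term with the second-to-last: yo·o = yoo, yoo·yo = yooyo, …
Continuing: yooyoyooyooyo · yooyoyoo gives term 7.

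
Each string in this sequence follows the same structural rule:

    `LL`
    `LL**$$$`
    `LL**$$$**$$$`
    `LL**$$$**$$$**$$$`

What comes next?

Each term is the previous one with **$$$ appended.
One more step from LL**$$$**$$$**$$$ gives the answer.

LL**$$$**$$$**$$$**$$$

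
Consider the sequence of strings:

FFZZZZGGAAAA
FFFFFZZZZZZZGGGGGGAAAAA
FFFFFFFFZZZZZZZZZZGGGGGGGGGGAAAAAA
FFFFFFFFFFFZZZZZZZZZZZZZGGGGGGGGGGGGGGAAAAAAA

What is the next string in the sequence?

Term n consists of 3n-1 F's, followed by 3n+1 Z's, followed by 4n-2 G's, followed by n+3 A's (n = 1, 2, …).
At n = 5 the blocks have lengths 14, 16, 18, 8.

FFFFFFFFFFFFFFZZZZZZZZZZZZZZZZGGGGGGGGGGGGGGGGGGAAAAAAAA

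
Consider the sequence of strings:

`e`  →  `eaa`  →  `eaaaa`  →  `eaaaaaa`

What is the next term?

Each term is the previous one with aa appended.
So the next term is eaaaaaa·aa.

eaaaaaaaa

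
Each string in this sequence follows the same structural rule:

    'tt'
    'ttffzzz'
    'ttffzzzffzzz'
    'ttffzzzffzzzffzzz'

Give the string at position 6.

Each term is the previous one with ffzzz appended.
From ttffzzzffzzzffzzz, 2 further steps: ttffzzzffzzzffzzz → ttffzzzffzzzffzzzffzzz → (answer).

ttffzzzffzzzffzzzffzzzffzzz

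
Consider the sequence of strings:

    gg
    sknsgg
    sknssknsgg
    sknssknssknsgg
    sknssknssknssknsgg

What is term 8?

Every step adds skns at the front: s(k+1) = skns·s(k).
From sknssknssknssknsgg, 3 further steps: sknssknssknssknsgg → sknssknssknssknssknsgg → sknssknssknssknssknssknsgg → (answer).

sknssknssknssknssknssknssknsgg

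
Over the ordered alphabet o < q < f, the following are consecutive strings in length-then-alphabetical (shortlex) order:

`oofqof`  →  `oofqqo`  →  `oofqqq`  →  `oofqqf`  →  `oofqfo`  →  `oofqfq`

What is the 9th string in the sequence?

Continuing the enumeration 3 steps past oofqfq: oofqfq → oofqff → ooffoo → (answer).

ooffoq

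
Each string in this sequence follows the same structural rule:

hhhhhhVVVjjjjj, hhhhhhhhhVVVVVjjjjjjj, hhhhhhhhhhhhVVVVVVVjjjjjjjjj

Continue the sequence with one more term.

hhhhhhhhhhhhhhhVVVVVVVVVjjjjjjjjjjj

The n-th term is 3n h's then 2n-1 V's then 2n+1 j's, where the shown terms are n = 2, 3, 4.
Setting n = 5 gives 15, 9, 11 characters in each block.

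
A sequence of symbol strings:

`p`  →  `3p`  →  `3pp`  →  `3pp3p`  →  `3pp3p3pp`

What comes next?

Each term (from the third on) is the previous term followed by the one before it: term 3 = 3p·p = 3pp.
The next term joins 3pp3p3pp and 3pp3p.

3pp3p3pp3pp3p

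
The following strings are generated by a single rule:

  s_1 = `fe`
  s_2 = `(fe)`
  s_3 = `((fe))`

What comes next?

Every step adds ( to the front and ) to the end of the previous string.
So the next term is (·((fe))·).

(((fe)))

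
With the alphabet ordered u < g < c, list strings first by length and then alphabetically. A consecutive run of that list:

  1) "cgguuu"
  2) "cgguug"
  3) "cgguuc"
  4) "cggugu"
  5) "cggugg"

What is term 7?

cggucu

Continuing the enumeration 2 steps past cggugg: cggugg → cggugc → (answer).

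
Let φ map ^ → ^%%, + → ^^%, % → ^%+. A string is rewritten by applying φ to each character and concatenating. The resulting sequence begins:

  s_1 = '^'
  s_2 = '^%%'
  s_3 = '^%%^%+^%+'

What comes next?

^%%^%+^%+^%%^%+^^%^%%^%+^^%

Expanding ^%%^%+^%+: ^→^%%, %→^%+, %→^%+, ^→^%%, %→^%+, +→^^%, ^→^%%, %→^%+, +→^^%. Concatenated: ^%% ^%+ ^%+ ^%% ^%+ ^^% ^%% ^%+ ^^%.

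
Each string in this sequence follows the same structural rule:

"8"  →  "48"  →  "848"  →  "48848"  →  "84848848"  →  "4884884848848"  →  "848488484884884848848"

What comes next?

Each term (from the third on) is the two preceding terms concatenated in order: term 3 = 8·48 = 848.
The next term joins 4884884848848 and 848488484884884848848.

4884884848848848488484884884848848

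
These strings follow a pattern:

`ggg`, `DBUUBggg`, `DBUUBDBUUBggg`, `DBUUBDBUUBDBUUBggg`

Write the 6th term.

DBUUBDBUUBDBUUBDBUUBDBUUBggg

The strings grow by a fixed prefix DBUUB each time.
From DBUUBDBUUBDBUUBggg, 2 further steps: DBUUBDBUUBDBUUBggg → DBUUBDBUUBDBUUBDBUUBggg → (answer).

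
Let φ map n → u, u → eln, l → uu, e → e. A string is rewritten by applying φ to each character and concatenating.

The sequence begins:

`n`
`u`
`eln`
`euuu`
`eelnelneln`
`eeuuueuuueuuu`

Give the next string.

Rewriting the 13 symbols of eeuuueuuueuuu one by one yields e e eln eln eln e eln eln eln e eln eln eln; concatenated:

eeelnelnelneelnelnelneelnelneln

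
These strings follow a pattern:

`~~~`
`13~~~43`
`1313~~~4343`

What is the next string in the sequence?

131313~~~434343

Every step adds 13 to the front and 43 to the end of the previous string.
One more step from 1313~~~4343 gives the answer.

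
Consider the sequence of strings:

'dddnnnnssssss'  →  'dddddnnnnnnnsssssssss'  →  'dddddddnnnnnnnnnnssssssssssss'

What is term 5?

dddddddddddnnnnnnnnnnnnnnnnssssssssssssssssss

Reading off run lengths: d runs 3, 5, 7; n runs 4, 7, 10; s runs 6, 9, 12 — each is linear in n, where the shown terms are n = 2, 3, 4.
Setting n = 6 gives 11, 16, 18 characters in each block.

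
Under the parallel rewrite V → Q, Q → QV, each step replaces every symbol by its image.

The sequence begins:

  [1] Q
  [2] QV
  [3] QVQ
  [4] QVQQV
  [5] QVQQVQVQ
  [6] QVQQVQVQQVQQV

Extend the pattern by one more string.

QVQQVQVQQVQQVQVQQVQVQ

Replace each of the 13 characters of QVQQVQVQQVQQV in place — QV Q QV QV Q QV Q QV QV Q QV QV Q — and concatenate.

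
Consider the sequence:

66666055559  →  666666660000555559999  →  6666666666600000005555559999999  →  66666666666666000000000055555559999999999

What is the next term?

Each string has the form 6^{3n+2} 0^{3n-2} 5^{n+3} 9^{3n-2} (n = 1, 2, …).
At n = 5 the blocks have lengths 17, 13, 8, 13.

666666666666666660000000000000555555559999999999999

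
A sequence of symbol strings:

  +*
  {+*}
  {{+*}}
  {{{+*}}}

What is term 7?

Each term wraps the previous one in { on the left and } on the right.
From {{{+*}}}, 3 further steps: {{{+*}}} → {{{{+*}}}} → {{{{{+*}}}}} → (answer).

{{{{{{+*}}}}}}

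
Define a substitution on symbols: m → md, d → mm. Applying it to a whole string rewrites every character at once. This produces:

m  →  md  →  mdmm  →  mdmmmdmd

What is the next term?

mdmmmdmdmdmmmdmm

Expanding mdmmmdmd: m→md, d→mm, m→md, m→md, m→md, d→mm, m→md, d→mm. Concatenated: md mm md md md mm md mm.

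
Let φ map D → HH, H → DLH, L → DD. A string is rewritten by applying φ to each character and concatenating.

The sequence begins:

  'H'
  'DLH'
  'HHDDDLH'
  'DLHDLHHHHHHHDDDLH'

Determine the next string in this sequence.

HHDDDLHHHDDDLHDLHDLHDLHDLHDLHDLHHHHHHHDDDLH

Replace each of the 17 characters of DLHDLHHHHHHHDDDLH in place — HH DD DLH HH DD DLH DLH DLH DLH DLH DLH DLH HH HH HH DD DLH — and concatenate.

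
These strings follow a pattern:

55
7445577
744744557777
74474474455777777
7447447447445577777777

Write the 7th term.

74474474474474474455777777777777

Each term wraps the previous one in 744 on the left and 77 on the right.
From 7447447447445577777777, 2 further steps: 7447447447445577777777 → 744744744744744557777777777 → (answer).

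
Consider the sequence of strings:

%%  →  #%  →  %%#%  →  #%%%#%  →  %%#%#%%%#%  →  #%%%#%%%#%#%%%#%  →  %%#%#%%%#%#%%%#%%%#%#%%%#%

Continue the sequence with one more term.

#%%%#%%%#%#%%%#%%%#%#%%%#%#%%%#%%%#%#%%%#%

From term 3 onward, concatenate the second-to-last term with the last: %%·#% = %%#%, #%·%%#% = #%%%#%, …
So term 8 is #%%%#%%%#%#%%%#%·%%#%#%%%#%#%%%#%%%#%#%%%#%.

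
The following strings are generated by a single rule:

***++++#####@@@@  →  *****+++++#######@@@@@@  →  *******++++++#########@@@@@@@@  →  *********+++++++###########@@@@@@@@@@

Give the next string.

Term n consists of 2n-1 *'s, followed by n+2 +'s, followed by 2n+1 #'s, followed by 2n @'s, where the shown terms are n = 2, 3, 4, 5.
At n = 6 the blocks have lengths 11, 8, 13, 12.

***********++++++++#############@@@@@@@@@@@@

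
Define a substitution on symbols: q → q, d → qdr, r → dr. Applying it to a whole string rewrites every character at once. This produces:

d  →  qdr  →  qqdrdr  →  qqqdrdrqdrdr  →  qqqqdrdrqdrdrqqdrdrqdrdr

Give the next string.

qqqqqdrdrqdrdrqqdrdrqdrdrqqqdrdrqdrdrqqdrdrqdrdr

Applying the rule to each of the 24 symbols of qqqqdrdrqdrdrqqdrdrqdrdr gives the pieces q q q q qdr dr qdr dr q qdr dr qdr dr q q qdr dr qdr dr q qdr dr qdr dr, which concatenate to the answer.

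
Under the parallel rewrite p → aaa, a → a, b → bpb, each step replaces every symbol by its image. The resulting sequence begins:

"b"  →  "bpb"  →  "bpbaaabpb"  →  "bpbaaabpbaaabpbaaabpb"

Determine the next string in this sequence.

Replace each of the 21 characters of bpbaaabpbaaabpbaaabpb in place — bpb aaa bpb a a a bpb aaa bpb a a a bpb aaa bpb a a a bpb aaa bpb — and concatenate.

bpbaaabpbaaabpbaaabpbaaabpbaaabpbaaabpbaaabpb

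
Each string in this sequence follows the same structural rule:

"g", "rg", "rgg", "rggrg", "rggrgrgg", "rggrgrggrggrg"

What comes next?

From term 3 onward, concatenate the last term with the second-to-last: rg·g = rgg, rgg·rg = rggrg, …
So term 7 is rggrgrggrggrg·rggrgrgg.

rggrgrggrggrgrggrgrgg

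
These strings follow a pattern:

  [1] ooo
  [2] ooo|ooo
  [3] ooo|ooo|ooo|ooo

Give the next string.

Every step duplicates the string with '|' between the halves.
One more doubling of ooo|ooo|ooo|ooo gives the answer.

ooo|ooo|ooo|ooo|ooo|ooo|ooo|ooo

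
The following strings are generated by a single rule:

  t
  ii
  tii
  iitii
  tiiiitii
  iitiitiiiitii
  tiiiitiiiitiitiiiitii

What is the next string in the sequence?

iitiitiiiitiitiiiitiiiitiitiiiitii

This is a Fibonacci-style word recurrence s(k) = s(k−2)·s(k−1): e.g. t·ii = tii.
The next term joins iitiitiiiitii and tiiiitiiiitiitiiiitii.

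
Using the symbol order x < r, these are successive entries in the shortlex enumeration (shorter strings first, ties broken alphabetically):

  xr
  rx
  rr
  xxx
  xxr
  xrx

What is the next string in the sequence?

xrr

Treat xrx as a base-2 numeral over the given alphabet and add one, carrying through any trailing r's.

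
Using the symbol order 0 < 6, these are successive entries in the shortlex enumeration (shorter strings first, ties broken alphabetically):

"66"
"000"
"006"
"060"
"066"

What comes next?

Find the rightmost character of 066 below 6, bump it to the next letter, and reset everything to its right to 0.

600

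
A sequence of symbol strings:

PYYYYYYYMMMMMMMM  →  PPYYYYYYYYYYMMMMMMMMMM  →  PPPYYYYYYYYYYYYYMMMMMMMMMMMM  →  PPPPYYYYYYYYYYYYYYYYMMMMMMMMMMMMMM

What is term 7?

PPPPPPPYYYYYYYYYYYYYYYYYYYYYYYYYMMMMMMMMMMMMMMMMMMMM

Term n consists of n-2 P's, followed by 3n-2 Y's, followed by 2n+2 M's, where the shown terms are n = 3, 4, 5, 6.
At n = 9 the blocks have lengths 7, 25, 20.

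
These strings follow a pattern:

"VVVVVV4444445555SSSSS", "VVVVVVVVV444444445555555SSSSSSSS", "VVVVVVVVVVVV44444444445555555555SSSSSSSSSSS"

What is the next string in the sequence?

The n-th term is 3n V's then 2n+2 4's then 3n-2 5's then 3n-1 S's, where the shown terms are n = 2, 3, 4.
At n = 5 the blocks have lengths 15, 12, 13, 14.

VVVVVVVVVVVVVVV4444444444445555555555555SSSSSSSSSSSSSS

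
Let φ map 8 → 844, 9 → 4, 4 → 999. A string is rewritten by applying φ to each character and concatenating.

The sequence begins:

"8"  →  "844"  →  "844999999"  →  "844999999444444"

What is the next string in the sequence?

844999999444444999999999999999999

Replace each of the 15 characters of 844999999444444 in place — 844 999 999 4 4 4 4 4 4 999 999 999 999 999 999 — and concatenate.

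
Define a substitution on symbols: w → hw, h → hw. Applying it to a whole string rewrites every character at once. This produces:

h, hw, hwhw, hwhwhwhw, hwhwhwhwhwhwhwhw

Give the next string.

hwhwhwhwhwhwhwhwhwhwhwhwhwhwhwhw

Applying the rule to each of the 16 symbols of hwhwhwhwhwhwhwhw gives the pieces hw hw hw hw hw hw hw hw hw hw hw hw hw hw hw hw, which concatenate to the answer.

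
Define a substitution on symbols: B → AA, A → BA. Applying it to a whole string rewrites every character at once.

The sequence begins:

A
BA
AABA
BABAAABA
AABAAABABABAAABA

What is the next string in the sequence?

Rewriting the 16 symbols of AABAAABABABAAABA one by one yields BA BA AA BA BA BA AA BA AA BA AA BA BA BA AA BA; concatenated:

BABAAABABABAAABAAABAAABABABAAABA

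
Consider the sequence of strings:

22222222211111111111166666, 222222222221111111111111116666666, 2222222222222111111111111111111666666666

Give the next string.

22222222222222211111111111111111111166666666666

The n-th term is 2n+3 2's then 3n+3 1's then 2n-1 6's, where the shown terms are n = 3, 4, 5.
At n = 6 the blocks have lengths 15, 21, 11.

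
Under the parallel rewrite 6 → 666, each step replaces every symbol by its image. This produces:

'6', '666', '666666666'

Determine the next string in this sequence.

Expanding 666666666: 6→666, 6→666, 6→666, 6→666, 6→666, 6→666, 6→666, 6→666, 6→666. Concatenated: 666 666 666 666 666 666 666 666 666.

666666666666666666666666666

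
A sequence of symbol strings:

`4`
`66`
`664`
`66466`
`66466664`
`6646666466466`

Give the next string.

664666646646666466664

This is a Fibonacci-style word recurrence s(k) = s(k−1)·s(k−2): e.g. 66·4 = 664.
Continuing: 6646666466466 · 66466664 gives term 7.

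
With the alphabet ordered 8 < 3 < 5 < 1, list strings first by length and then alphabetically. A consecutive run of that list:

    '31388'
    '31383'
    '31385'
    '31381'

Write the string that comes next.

31338

Treat 31381 as a base-4 numeral over the given alphabet and add one, carrying through any trailing 1's.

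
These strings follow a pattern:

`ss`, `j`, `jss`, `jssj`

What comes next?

Each term (from the third on) is the previous term followed by the one before it: term 3 = j·ss = jss.
The next term joins jssj and jss.

jssjjss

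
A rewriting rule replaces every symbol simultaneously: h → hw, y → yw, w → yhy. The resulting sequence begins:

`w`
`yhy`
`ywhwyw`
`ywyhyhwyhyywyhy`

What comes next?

φ(ywyhyhwyhyywyhy) expands symbol-by-symbol to yw yhy yw hw yw hw yhy yw hw yw yw yhy yw hw yw; joining the 15 pieces gives the next term.

ywyhyywhwywhwyhyywhwywywyhyywhwyw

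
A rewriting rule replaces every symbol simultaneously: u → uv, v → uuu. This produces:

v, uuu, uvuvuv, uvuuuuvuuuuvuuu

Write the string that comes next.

Rewriting the 15 symbols of uvuuuuvuuuuvuuu one by one yields uv uuu uv uv uv uv uuu uv uv uv uv uuu uv uv uv; concatenated:

uvuuuuvuvuvuvuuuuvuvuvuvuuuuvuvuv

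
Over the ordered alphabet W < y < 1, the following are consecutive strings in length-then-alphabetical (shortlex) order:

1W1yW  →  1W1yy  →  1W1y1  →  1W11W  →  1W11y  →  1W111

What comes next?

1yWWW

The successor of 1W111 increments the rightmost position that isn't already 1 and resets every position after it to W.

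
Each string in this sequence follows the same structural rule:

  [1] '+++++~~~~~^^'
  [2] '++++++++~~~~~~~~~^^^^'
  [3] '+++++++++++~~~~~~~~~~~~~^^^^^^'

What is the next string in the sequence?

Reading off run lengths: + runs 5, 8, 11; ~ runs 5, 9, 13; ^ runs 2, 4, 6 — each is linear in n (n = 1, 2, …).
At n = 4 the blocks have lengths 14, 17, 8.

++++++++++++++~~~~~~~~~~~~~~~~~^^^^^^^^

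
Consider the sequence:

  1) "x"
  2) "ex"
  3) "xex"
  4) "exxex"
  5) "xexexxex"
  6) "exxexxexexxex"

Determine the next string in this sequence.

xexexxexexxexxexexxex

This is a Fibonacci-style word recurrence s(k) = s(k−2)·s(k−1): e.g. x·ex = xex.
The next term joins xexexxex and exxexxexexxex.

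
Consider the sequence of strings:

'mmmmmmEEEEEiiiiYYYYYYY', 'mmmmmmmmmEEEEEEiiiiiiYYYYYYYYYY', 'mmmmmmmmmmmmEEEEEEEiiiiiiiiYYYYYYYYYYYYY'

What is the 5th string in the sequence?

mmmmmmmmmmmmmmmmmmEEEEEEEEEiiiiiiiiiiiiYYYYYYYYYYYYYYYYYYY

Each string has the form m^{3n} E^{n+3} i^{2n} Y^{3n+1}, where the shown terms are n = 2, 3, 4.
For term 5, n = 6, so the run lengths are 18, 9, 12, 19.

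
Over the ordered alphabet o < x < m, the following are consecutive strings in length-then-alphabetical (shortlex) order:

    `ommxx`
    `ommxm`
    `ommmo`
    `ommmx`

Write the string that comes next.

Find the rightmost character of ommmx below m, bump it to the next letter, and reset everything to its right to o.

ommmm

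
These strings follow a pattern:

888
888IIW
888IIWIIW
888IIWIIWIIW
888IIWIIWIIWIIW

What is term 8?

Each term is the previous one with IIW appended.
From 888IIWIIWIIWIIW, 3 further steps: 888IIWIIWIIWIIW → 888IIWIIWIIWIIWIIW → 888IIWIIWIIWIIWIIWIIW → (answer).

888IIWIIWIIWIIWIIWIIWIIW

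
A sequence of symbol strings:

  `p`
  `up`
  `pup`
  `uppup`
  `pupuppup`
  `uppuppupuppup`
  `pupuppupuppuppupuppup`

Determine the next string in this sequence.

This is a Fibonacci-style word recurrence s(k) = s(k−2)·s(k−1): e.g. p·up = pup.
So term 8 is uppuppupuppup·pupuppupuppuppupuppup.

uppuppupuppuppupuppupuppuppupuppup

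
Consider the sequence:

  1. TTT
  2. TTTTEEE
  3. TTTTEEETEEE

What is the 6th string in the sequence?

Every step adds TEEE to the end: s(k+1) = s(k)·TEEE.
From TTTTEEETEEE, 3 further steps: TTTTEEETEEE → TTTTEEETEEETEEE → TTTTEEETEEETEEETEEE → (answer).

TTTTEEETEEETEEETEEETEEE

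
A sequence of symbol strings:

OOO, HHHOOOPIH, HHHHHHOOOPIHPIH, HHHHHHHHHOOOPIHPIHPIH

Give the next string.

HHHHHHHHHHHHOOOPIHPIHPIHPIH

Every step adds HHH to the front and PIH to the end of the previous string.
So the next term is HHH·HHHHHHHHHOOOPIHPIHPIH·PIH.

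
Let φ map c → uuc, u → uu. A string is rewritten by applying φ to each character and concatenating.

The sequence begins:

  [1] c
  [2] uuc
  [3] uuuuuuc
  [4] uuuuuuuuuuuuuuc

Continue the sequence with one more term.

φ(uuuuuuuuuuuuuuc) expands symbol-by-symbol to uu uu uu uu uu uu uu uu uu uu uu uu uu uu uuc; joining the 15 pieces gives the next term.

uuuuuuuuuuuuuuuuuuuuuuuuuuuuuuc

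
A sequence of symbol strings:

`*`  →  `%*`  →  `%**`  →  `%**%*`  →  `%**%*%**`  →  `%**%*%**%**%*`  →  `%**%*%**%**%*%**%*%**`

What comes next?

This is a Fibonacci-style word recurrence s(k) = s(k−1)·s(k−2): e.g. %*·* = %**.
So term 8 is %**%*%**%**%*%**%*%**·%**%*%**%**%*.

%**%*%**%**%*%**%*%**%**%*%**%**%*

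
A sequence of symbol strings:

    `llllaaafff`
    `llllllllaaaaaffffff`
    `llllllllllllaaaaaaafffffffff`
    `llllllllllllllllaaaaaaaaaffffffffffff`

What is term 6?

Term n consists of 4n l's, followed by 2n+1 a's, followed by 3n f's (n = 1, 2, …).
Setting n = 6 gives 24, 13, 18 characters in each block.

llllllllllllllllllllllllaaaaaaaaaaaaaffffffffffffffffff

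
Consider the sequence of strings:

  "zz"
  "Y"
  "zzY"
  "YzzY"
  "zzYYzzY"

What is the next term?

Each term (from the third on) is the two preceding terms concatenated in order: term 3 = zz·Y = zzY.
Continuing: YzzY · zzYYzzY gives term 6.

YzzYzzYYzzY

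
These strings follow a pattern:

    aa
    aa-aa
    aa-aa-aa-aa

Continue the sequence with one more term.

s(k+1) = s(k)·-·s(k) — each term doubles the last with '-' between the halves.
Doubling aa-aa-aa-aa with '-' between the halves:

aa-aa-aa-aa-aa-aa-aa-aa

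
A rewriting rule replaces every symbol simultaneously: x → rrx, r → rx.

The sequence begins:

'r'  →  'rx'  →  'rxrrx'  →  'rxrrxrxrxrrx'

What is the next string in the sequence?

rxrrxrxrxrrxrxrrxrxrrxrxrxrrx

Rewriting each symbol of rxrrxrxrxrrx: r→rx, x→rrx, r→rx, r→rx, x→rrx, r→rx, x→rrx, r→rx, x→rrx, r→rx, r→rx, x→rrx, which concatenates to rx rrx rx rx rrx rx rrx rx rrx rx rx rrx.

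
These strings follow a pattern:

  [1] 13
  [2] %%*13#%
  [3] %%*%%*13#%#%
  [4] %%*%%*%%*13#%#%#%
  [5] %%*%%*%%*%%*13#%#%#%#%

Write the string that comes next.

s(k+1) = %%*·s(k)·#%, so each term gains %%* as a prefix and #% as a suffix.
Applying this once more to %%*%%*%%*%%*13#%#%#%#%:

%%*%%*%%*%%*%%*13#%#%#%#%#%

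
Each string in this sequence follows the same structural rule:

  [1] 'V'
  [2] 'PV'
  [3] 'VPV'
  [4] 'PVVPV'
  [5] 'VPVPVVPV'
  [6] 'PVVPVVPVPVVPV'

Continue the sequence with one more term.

This is a Fibonacci-style word recurrence s(k) = s(k−2)·s(k−1): e.g. V·PV = VPV.
The next term joins VPVPVVPV and PVVPVVPVPVVPV.

VPVPVVPVPVVPVVPVPVVPV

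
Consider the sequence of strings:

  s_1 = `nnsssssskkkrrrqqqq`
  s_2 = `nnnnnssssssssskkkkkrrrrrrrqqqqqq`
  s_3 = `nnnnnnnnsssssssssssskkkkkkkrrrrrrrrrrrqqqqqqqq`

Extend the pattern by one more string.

nnnnnnnnnnnssssssssssssssskkkkkkkkkrrrrrrrrrrrrrrrqqqqqqqqqq

Each string has the form n^{3n-1} s^{3n+3} k^{2n+1} r^{4n-1} q^{2n+2} (n = 1, 2, …).
Setting n = 4 gives 11, 15, 9, 15, 10 characters in each block.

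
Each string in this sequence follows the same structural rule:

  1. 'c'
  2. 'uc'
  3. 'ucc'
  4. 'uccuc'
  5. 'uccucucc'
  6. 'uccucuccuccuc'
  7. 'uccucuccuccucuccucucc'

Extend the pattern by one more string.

uccucuccuccucuccucuccuccucuccuccuc

Each term (from the third on) is the previous term followed by the one before it: term 3 = uc·c = ucc.
Continuing: uccucuccuccucuccucucc · uccucuccuccuc gives term 8.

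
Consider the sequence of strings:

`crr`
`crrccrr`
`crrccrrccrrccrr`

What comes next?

s(k+1) = s(k)·c·s(k) — each term doubles the last with 'c' between the halves.
So the next term is two copies of crrccrrccrrccrr with 'c' between the halves.

crrccrrccrrccrrccrrccrrccrrccrr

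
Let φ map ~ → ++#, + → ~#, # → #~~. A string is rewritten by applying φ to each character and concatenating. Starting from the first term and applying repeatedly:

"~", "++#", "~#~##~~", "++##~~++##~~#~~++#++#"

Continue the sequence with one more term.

~#~##~~#~~++#++#~#~##~~#~~++#++##~~++#++#~#~##~~~#~##~~

φ(++##~~++##~~#~~++#++#) expands symbol-by-symbol to ~# ~# #~~ #~~ ++# ++# ~# ~# #~~ #~~ ++# ++# #~~ ++# ++# ~# ~# #~~ ~# ~# #~~; joining the 21 pieces gives the next term.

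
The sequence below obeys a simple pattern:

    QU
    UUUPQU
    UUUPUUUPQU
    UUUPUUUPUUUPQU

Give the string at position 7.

UUUPUUUPUUUPUUUPUUUPUUUPQU

Each term is the previous one with UUUP prepended.
From UUUPUUUPUUUPQU, 3 further steps: UUUPUUUPUUUPQU → UUUPUUUPUUUPUUUPQU → UUUPUUUPUUUPUUUPUUUPQU → (answer).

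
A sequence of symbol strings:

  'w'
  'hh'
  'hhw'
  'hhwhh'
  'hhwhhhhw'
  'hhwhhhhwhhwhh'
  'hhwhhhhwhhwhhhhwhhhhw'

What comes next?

hhwhhhhwhhwhhhhwhhhhwhhwhhhhwhhwhh

Each term (from the third on) is the previous term followed by the one before it: term 3 = hh·w = hhw.
So term 8 is hhwhhhhwhhwhhhhwhhhhw·hhwhhhhwhhwhh.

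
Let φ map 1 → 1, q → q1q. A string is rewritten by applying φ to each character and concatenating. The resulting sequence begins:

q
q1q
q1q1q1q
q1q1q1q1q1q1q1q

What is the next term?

φ(q1q1q1q1q1q1q1q) expands symbol-by-symbol to q1q 1 q1q 1 q1q 1 q1q 1 q1q 1 q1q 1 q1q 1 q1q; joining the 15 pieces gives the next term.

q1q1q1q1q1q1q1q1q1q1q1q1q1q1q1q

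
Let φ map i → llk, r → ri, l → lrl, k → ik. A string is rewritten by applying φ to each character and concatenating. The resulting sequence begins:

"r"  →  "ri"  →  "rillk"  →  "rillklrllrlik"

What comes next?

Rewriting the 13 symbols of rillklrllrlik one by one yields ri llk lrl lrl ik lrl ri lrl lrl ri lrl llk ik; concatenated:

rillklrllrliklrlrilrllrlrilrlllkik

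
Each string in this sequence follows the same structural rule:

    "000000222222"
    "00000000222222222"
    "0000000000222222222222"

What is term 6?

Each string has the form 0^{2n+2} 2^{3n}, where the shown terms are n = 2, 3, 4.
For term 6, n = 7, so the run lengths are 16, 21.

0000000000000000222222222222222222222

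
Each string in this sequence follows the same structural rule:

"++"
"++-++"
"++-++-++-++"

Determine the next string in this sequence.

s(k+1) = s(k)·-·s(k) — each term doubles the last with '-' between the halves.
Doubling ++-++-++-++ with '-' between the halves:

++-++-++-++-++-++-++-++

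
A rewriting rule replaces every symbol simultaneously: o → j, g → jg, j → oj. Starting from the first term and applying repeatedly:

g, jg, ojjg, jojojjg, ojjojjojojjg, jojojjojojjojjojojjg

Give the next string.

Rewriting the 20 symbols of jojojjojojjojjojojjg one by one yields oj j oj j oj oj j oj j oj oj j oj oj j oj j oj oj jg; concatenated:

ojjojjojojjojjojojjojojjojjojojjg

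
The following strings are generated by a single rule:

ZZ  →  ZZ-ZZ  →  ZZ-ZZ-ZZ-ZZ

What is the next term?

Each string is two copies of the previous one joined by '-'.
So the next term is two copies of ZZ-ZZ-ZZ-ZZ with '-' between the halves.

ZZ-ZZ-ZZ-ZZ-ZZ-ZZ-ZZ-ZZ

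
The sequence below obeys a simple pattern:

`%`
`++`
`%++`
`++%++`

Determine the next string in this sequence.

This is a Fibonacci-style word recurrence s(k) = s(k−2)·s(k−1): e.g. %·++ = %++.
So term 5 is %++·++%++.

%++++%++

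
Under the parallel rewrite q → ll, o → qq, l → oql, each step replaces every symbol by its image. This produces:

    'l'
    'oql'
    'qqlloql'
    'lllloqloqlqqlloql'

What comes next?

oqloqloqloqlqqlloqlqqlloqllllloqloqlqqlloql

Applying the rule to each of the 17 symbols of lllloqloqlqqlloql gives the pieces oql oql oql oql qq ll oql qq ll oql ll ll oql oql qq ll oql, which concatenate to the answer.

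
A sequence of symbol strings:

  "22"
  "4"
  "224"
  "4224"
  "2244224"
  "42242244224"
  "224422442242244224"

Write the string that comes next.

Each term (from the third on) is the two preceding terms concatenated in order: term 3 = 22·4 = 224.
Continuing: 42242244224 · 224422442242244224 gives term 8.

42242244224224422442242244224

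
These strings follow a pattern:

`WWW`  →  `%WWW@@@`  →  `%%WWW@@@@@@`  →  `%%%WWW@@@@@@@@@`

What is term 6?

%%%%%WWW@@@@@@@@@@@@@@@

s(k+1) = %·s(k)·@@@, so each term gains % as a prefix and @@@ as a suffix.
From %%%WWW@@@@@@@@@, 2 further steps: %%%WWW@@@@@@@@@ → %%%%WWW@@@@@@@@@@@@ → (answer).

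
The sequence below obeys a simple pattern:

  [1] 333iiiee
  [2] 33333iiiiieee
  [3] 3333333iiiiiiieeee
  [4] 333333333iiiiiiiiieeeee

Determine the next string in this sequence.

33333333333iiiiiiiiiiieeeeee

Each string has the form 3^{2n+1} i^{2n+1} e^{n+1} (n = 1, 2, …).
For the next term, n = 5, so the run lengths are 11, 11, 6.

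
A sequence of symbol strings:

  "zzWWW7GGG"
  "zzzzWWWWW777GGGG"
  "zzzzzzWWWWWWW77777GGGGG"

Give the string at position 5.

zzzzzzzzzzWWWWWWWWWWW777777777GGGGGGG

Term n consists of 2n z's, followed by 2n+1 W's, followed by 2n-1 7's, followed by n+2 G's (n = 1, 2, …).
Setting n = 5 gives 10, 11, 9, 7 characters in each block.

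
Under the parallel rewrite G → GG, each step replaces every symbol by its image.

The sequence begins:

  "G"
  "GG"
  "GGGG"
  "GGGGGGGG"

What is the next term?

Rewriting each symbol of GGGGGGGG: G→GG, G→GG, G→GG, G→GG, G→GG, G→GG, G→GG, G→GG, which concatenates to GG GG GG GG GG GG GG GG.

GGGGGGGGGGGGGGGG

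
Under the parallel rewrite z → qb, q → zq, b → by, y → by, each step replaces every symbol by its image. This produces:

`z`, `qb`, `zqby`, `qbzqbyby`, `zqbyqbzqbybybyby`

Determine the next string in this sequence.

φ(zqbyqbzqbybybyby) expands symbol-by-symbol to qb zq by by zq by qb zq by by by by by by by by; joining the 16 pieces gives the next term.

qbzqbybyzqbyqbzqbybybybybybybyby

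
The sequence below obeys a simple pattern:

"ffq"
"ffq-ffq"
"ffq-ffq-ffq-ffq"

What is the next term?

ffq-ffq-ffq-ffq-ffq-ffq-ffq-ffq

Each string is two copies of the previous one joined by '-'.
One more doubling of ffq-ffq-ffq-ffq gives the answer.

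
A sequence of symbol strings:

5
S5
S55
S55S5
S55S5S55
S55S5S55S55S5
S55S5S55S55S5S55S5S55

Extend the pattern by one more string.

From term 3 onward, concatenate the last term with the second-to-last: S5·5 = S55, S55·S5 = S55S5, …
The next term joins S55S5S55S55S5S55S5S55 and S55S5S55S55S5.

S55S5S55S55S5S55S5S55S55S5S55S55S5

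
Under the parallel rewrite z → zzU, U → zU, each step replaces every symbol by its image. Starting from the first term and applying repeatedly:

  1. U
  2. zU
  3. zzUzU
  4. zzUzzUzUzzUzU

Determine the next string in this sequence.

zzUzzUzUzzUzzUzUzzUzUzzUzzUzUzzUzU

φ(zzUzzUzUzzUzU) expands symbol-by-symbol to zzU zzU zU zzU zzU zU zzU zU zzU zzU zU zzU zU; joining the 13 pieces gives the next term.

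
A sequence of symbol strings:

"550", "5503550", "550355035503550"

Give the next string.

Every step duplicates the string with '3' between the halves.
One more doubling of 550355035503550 gives the answer.

5503550355035503550355035503550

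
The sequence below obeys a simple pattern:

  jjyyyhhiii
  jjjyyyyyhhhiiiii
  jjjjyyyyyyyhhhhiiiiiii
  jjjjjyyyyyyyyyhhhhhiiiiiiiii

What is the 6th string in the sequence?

Each string has the form j^{n+1} y^{2n+1} h^{n+1} i^{2n+1} (n = 1, 2, …).
For term 6, n = 6, so the run lengths are 7, 13, 7, 13.

jjjjjjjyyyyyyyyyyyyyhhhhhhhiiiiiiiiiiiii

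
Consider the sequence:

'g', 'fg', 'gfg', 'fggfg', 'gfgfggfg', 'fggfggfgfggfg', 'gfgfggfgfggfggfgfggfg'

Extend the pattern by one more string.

fggfggfgfggfggfgfggfgfggfggfgfggfg

From term 3 onward, concatenate the second-to-last term with the last: g·fg = gfg, fg·gfg = fggfg, …
So term 8 is fggfggfgfggfg·gfgfggfgfggfggfgfggfg.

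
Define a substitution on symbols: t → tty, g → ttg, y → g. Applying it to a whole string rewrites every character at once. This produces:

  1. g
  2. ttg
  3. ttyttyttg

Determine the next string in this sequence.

Rewriting each symbol of ttyttyttg: t→tty, t→tty, y→g, t→tty, t→tty, y→g, t→tty, t→tty, g→ttg, which concatenates to tty tty g tty tty g tty tty ttg.

ttyttygttyttygttyttyttg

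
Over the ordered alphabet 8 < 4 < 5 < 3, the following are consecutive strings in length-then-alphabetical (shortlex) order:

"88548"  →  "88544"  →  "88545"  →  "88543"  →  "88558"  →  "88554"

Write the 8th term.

Advancing 2 positions from 88554 through 88554 → 88555 reaches term 8.

88553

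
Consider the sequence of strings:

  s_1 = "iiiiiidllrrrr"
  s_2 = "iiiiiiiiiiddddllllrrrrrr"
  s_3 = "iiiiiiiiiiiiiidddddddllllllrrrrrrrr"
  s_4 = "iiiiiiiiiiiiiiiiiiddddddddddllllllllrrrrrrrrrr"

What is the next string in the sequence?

Term n consists of 4n+2 i's, followed by 3n-2 d's, followed by 2n l's, followed by 2n+2 r's (n = 1, 2, …).
For the next term, n = 5, so the run lengths are 22, 13, 10, 12.

iiiiiiiiiiiiiiiiiiiiiidddddddddddddllllllllllrrrrrrrrrrrr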